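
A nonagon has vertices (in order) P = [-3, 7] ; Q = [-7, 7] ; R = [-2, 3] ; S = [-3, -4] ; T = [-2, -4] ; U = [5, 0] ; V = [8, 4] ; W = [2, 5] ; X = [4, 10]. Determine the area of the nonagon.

Apply the shoelace formula: 2A = Σ (x_i·y_{i+1} − x_{i+1}·y_i), indices taken mod 9.
Cross-terms: 28, -7, 17, 4, 20, 20, 32, 0, 58  ⇒  Σ = 172
Area = |Σ|/2 = 86.

86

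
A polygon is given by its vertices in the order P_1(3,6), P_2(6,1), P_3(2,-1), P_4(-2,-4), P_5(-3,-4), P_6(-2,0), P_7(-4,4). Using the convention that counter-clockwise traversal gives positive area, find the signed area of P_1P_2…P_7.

Apply the shoelace (surveyor's) formula: 2A = Σ (x_i·y_{i+1} − x_{i+1}·y_i), indices taken mod 7.
Σ = (-33) + (-8) + (-10) + (-4) + (-8) + (-8) + (-36) = -107
Signed area = Σ/2 = -53.5 (negative ⇒ clockwise traversal).

-53.5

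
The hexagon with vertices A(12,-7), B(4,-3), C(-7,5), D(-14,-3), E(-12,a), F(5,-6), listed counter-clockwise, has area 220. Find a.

-15

The doubled signed area Σ (x_i y_{i+1} − x_{i+1} y_i) is linear in a.
With a=0 it equals 155; the coefficient of a is -19 (from the two edges through E).
So -19·a + 155 = 2·220 = 440 ⇒ a = -15.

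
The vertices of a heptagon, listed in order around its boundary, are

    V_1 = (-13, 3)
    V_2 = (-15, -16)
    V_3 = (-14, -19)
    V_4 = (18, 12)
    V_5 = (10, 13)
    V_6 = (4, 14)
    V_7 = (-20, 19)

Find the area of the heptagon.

V_1→V_2: (-13)(-16) − (-15)(3) = 253
V_2→V_3: (-15)(-19) − (-14)(-16) = 61
V_3→V_4: (-14)(12) − (18)(-19) = 174
V_4→V_5: (18)(13) − (10)(12) = 114
V_5→V_6: (10)(14) − (4)(13) = 88
V_6→V_7: (4)(19) − (-20)(14) = 356
V_7→V_1: (-20)(3) − (-13)(19) = 187
Σ = 1233
Area = |Σ|/2 = 616.5.

616.5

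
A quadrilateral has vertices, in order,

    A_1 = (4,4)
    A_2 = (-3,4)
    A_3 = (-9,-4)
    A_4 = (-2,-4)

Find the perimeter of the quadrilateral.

|A_1A_2| = √((-7)² + (0)²) = √49 = 7
|A_2A_3| = √((-6)² + (-8)²) = √100 = 10
|A_3A_4| = √((7)² + (0)²) = √49 = 7
|A_4A_1| = √((6)² + (8)²) = √100 = 10
Perimeter = 7 + 10 + 7 + 10 = 34.

34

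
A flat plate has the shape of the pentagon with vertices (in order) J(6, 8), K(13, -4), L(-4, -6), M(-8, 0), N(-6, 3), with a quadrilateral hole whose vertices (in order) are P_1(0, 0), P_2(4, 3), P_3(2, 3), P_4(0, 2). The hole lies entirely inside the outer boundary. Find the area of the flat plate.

175

Outer boundary:
Apply the surveyor's formula: 2A = Σ (x_i·y_{i+1} − x_{i+1}·y_i), indices taken mod 5.
Σ = (-128) + (-94) + (-48) + (-24) + (-66) = -360
Area = |Σ|/2 = 180.
Hole:
Σ = (0) + (6) + (4) + (0) = 10
Area = |Σ|/2 = 5.
Net area = 180 − 5 = 175.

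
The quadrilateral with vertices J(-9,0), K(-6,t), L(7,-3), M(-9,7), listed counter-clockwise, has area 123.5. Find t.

Write out the shoelace sum; only the two edges meeting at K involve t:
2·Area = [((-9)·t − (-6)·0) + ((-6)·(-3) − 7·t)] + 85
       = -16·t + 103 = 247
⇒ t = -9.

-9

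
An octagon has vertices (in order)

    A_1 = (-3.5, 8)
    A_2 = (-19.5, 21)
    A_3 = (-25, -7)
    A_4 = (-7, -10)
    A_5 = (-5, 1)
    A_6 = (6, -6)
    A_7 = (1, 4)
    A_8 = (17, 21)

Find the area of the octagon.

552.25

Apply Gauss's area formula: 2A = Σ (x_i·y_{i+1} − x_{i+1}·y_i), indices taken mod 8.
A_1→A_2: (-3.5)(21) − (-19.5)(8) = 82.5
A_2→A_3: (-19.5)(-7) − (-25)(21) = 661.5
A_3→A_4: (-25)(-10) − (-7)(-7) = 201
A_4→A_5: (-7)(1) − (-5)(-10) = -57
A_5→A_6: (-5)(-6) − (6)(1) = 24
A_6→A_7: (6)(4) − (1)(-6) = 30
A_7→A_8: (1)(21) − (17)(4) = -47
A_8→A_1: (17)(8) − (-3.5)(21) = 209.5
Σ = 1104.5
Area = |Σ|/2 = 552.25.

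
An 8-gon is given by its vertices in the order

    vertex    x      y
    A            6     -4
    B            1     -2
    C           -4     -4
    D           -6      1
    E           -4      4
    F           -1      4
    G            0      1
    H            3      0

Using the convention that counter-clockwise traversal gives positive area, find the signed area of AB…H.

-48

Apply the shoelace formula: 2A = Σ (x_i·y_{i+1} − x_{i+1}·y_i), indices taken mod 8.
A→B: (6)(-2) − (1)(-4) = -8
B→C: (1)(-4) − (-4)(-2) = -12
C→D: (-4)(1) − (-6)(-4) = -28
D→E: (-6)(4) − (-4)(1) = -20
E→F: (-4)(4) − (-1)(4) = -12
F→G: (-1)(1) − (0)(4) = -1
G→H: (0)(0) − (3)(1) = -3
H→A: (3)(-4) − (6)(0) = -12
Σ = -96
Signed area = Σ/2 = -48 (negative ⇒ clockwise traversal).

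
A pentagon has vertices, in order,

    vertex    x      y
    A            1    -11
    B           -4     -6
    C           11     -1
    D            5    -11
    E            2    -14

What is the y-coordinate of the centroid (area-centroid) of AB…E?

-394/57

Apply the shoelace (surveyor's) formula. First the cross-terms c_i = x_i·y_{i+1} − x_{i+1}·y_i:
  -50, 70, -116, -48, -8  ⇒  2A = -152, A = -76.
Then Σ (y_i + y_{i+1})·c_i = 3152, so ȳ = 3152 / (6·(-76)) = -394/57.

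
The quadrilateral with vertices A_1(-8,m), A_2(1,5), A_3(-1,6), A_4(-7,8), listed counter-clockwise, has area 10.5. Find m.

Write out the shoelace sum; only the two edges meeting at A_1 involve m:
2·Area = [((-7)·m − (-8)·8) + ((-8)·5 − 1·m)] + 45
       = -8·m + 69 = 21
⇒ m = 6.

6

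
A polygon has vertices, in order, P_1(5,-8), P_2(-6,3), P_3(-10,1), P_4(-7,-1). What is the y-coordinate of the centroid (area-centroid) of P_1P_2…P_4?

-32/23

Apply the shoelace formula. First the cross-terms c_i = x_i·y_{i+1} − x_{i+1}·y_i:
  -33, 24, 17, 61  ⇒  2A = 69, A = 34.5.
Then Σ (y_i + y_{i+1})·c_i = -288, so ȳ = -288 / (6·34.5) = -32/23.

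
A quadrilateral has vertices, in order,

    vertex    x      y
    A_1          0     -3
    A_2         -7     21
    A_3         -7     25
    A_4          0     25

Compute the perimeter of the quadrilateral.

64

|A_1A_2| = √((-7)² + (24)²) = √625 = 25
|A_2A_3| = √((0)² + (4)²) = √16 = 4
|A_3A_4| = √((7)² + (0)²) = √49 = 7
|A_4A_1| = √((0)² + (-28)²) = √784 = 28
Perimeter = 25 + 4 + 7 + 28 = 64.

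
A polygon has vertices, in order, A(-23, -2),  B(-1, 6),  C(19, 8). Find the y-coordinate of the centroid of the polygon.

4

Apply the surveyor's formula. First the cross-terms c_i = x_i·y_{i+1} − x_{i+1}·y_i:
  -140, -122, 146  ⇒  2A = -116, A = -58.
Then Σ (y_i + y_{i+1})·c_i = -1392, so ȳ = -1392 / (6·(-58)) = 4.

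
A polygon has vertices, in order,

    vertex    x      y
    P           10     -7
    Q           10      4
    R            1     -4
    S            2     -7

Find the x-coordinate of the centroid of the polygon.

Apply Gauss's area formula. First the cross-terms c_i = x_i·y_{i+1} − x_{i+1}·y_i:
  110, -44, 1, 56  ⇒  2A = 123, A = 61.5.
Then Σ (x_i + x_{i+1})·c_i = 2391, so x̄ = 2391 / (6·61.5) = 797/123.

797/123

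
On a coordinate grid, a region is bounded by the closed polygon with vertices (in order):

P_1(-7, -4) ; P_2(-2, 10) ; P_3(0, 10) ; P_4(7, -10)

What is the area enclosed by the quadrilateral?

133

Cross-terms: -78, -20, -70, -98  ⇒  Σ = -266
Area = |Σ|/2 = 133.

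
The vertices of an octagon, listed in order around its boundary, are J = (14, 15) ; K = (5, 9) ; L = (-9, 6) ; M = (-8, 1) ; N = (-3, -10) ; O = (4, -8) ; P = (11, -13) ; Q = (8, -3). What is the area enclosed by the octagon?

Apply Gauss's area formula: 2A = Σ (x_i·y_{i+1} − x_{i+1}·y_i), indices taken mod 8.
Σ = (51) + (111) + (39) + (83) + (64) + (36) + (71) + (162) = 617
Area = |Σ|/2 = 308.5.

308.5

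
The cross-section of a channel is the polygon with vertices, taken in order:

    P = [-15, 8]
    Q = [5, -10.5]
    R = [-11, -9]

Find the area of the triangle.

133

Cross-terms: 117.5, -160.5, -223  ⇒  Σ = -266
Area = |Σ|/2 = 133.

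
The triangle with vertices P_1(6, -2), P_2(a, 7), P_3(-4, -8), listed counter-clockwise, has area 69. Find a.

Write out the shoelace sum; only the two edges meeting at P_2 involve a:
2·Area = [(6·7 − a·(-2)) + (a·(-8) − (-4)·7)] + 56
       = -6·a + 126 = 138
⇒ a = -2.

-2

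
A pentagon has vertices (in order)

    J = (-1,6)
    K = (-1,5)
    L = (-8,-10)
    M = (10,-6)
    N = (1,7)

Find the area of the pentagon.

144

Apply the surveyor's formula: 2A = Σ (x_i·y_{i+1} − x_{i+1}·y_i), indices taken mod 5.
Σ = (1) + (50) + (148) + (76) + (13) = 288
Area = |Σ|/2 = 144.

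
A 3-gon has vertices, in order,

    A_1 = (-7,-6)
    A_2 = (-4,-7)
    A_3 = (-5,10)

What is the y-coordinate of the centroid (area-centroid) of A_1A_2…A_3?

Apply the shoelace (surveyor's) formula. First the cross-terms c_i = x_i·y_{i+1} − x_{i+1}·y_i:
  25, -75, 100  ⇒  2A = 50, A = 25.
Then Σ (y_i + y_{i+1})·c_i = -150, so ȳ = -150 / (6·25) = -1.

-1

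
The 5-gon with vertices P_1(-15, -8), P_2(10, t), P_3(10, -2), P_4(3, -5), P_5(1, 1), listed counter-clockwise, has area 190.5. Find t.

The doubled signed area Σ (x_i y_{i+1} − x_{i+1} y_i) is linear in t.
With t=0 it equals 31; the coefficient of t is -25 (from the two edges through P_2).
So -25·t + 31 = 2·190.5 = 381 ⇒ t = -14.

-14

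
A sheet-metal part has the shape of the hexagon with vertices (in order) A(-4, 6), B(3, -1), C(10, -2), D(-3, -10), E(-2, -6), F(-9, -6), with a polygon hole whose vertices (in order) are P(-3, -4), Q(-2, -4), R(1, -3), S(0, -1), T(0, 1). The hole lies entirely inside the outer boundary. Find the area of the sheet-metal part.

Outer boundary:
Σ = (-14) + (4) + (-106) + (-2) + (-42) + (-78) = -238
Area = |Σ|/2 = 119.
Hole:
Apply Gauss's area formula: 2A = Σ (x_i·y_{i+1} − x_{i+1}·y_i), indices taken mod 5.
Σ = (4) + (10) + (-1) + (0) + (3) = 16
Area = |Σ|/2 = 8.
Net area = 119 − 8 = 111.

111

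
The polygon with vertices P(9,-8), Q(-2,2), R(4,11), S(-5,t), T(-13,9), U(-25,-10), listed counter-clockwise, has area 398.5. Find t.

The doubled signed area Σ (x_i y_{i+1} − x_{i+1} y_i) is linear in t.
With t=0 it equals 627; the coefficient of t is 17 (from the two edges through S).
So 17·t + 627 = 2·398.5 = 797 ⇒ t = 10.

10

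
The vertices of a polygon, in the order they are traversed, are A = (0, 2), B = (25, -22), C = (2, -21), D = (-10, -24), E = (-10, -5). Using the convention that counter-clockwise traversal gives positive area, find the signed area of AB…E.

Apply Gauss's area formula: 2A = Σ (x_i·y_{i+1} − x_{i+1}·y_i), indices taken mod 5.
A→B: (0)(-22) − (25)(2) = -50
B→C: (25)(-21) − (2)(-22) = -481
C→D: (2)(-24) − (-10)(-21) = -258
D→E: (-10)(-5) − (-10)(-24) = -190
E→A: (-10)(2) − (0)(-5) = -20
Σ = -999
Signed area = Σ/2 = -499.5 (negative ⇒ clockwise traversal).

-499.5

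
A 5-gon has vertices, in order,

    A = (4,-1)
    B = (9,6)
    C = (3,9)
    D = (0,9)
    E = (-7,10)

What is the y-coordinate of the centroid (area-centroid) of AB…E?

832/153

Apply the shoelace formula. First the cross-terms c_i = x_i·y_{i+1} − x_{i+1}·y_i:
  33, 63, 27, 63, -33  ⇒  2A = 153, A = 76.5.
Then Σ (y_i + y_{i+1})·c_i = 2496, so ȳ = 2496 / (6·76.5) = 832/153.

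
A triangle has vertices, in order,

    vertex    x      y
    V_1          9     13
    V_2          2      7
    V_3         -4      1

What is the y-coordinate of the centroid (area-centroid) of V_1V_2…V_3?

Apply Gauss's area formula. First the cross-terms c_i = x_i·y_{i+1} − x_{i+1}·y_i:
  37, 30, -61  ⇒  2A = 6, A = 3.
Then Σ (y_i + y_{i+1})·c_i = 126, so ȳ = 126 / (6·3) = 7.

7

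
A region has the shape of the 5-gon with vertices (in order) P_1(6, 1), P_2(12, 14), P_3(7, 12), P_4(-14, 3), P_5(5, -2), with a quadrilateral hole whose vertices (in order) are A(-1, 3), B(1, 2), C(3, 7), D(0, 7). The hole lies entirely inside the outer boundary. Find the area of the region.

Outer boundary:
Apply the shoelace (surveyor's) formula: 2A = Σ (x_i·y_{i+1} − x_{i+1}·y_i), indices taken mod 5.
P_1→P_2: (6)(14) − (12)(1) = 72
P_2→P_3: (12)(12) − (7)(14) = 46
P_3→P_4: (7)(3) − (-14)(12) = 189
P_4→P_5: (-14)(-2) − (5)(3) = 13
P_5→P_1: (5)(1) − (6)(-2) = 17
Σ = 337
Area = |Σ|/2 = 168.5.
Hole:
A→B: (-1)(2) − (1)(3) = -5
B→C: (1)(7) − (3)(2) = 1
C→D: (3)(7) − (0)(7) = 21
D→A: (0)(3) − (-1)(7) = 7
Σ = 24
Area = |Σ|/2 = 12.
Net area = 168.5 − 12 = 156.5.

156.5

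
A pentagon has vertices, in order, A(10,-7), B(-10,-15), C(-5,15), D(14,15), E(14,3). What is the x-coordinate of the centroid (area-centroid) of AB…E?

Apply the shoelace formula. First the cross-terms c_i = x_i·y_{i+1} − x_{i+1}·y_i:
  -220, -225, -285, -168, -128  ⇒  2A = -1026, A = -513.
Then Σ (x_i + x_{i+1})·c_i = -6966, so x̄ = -6966 / (6·(-513)) = 43/19.

43/19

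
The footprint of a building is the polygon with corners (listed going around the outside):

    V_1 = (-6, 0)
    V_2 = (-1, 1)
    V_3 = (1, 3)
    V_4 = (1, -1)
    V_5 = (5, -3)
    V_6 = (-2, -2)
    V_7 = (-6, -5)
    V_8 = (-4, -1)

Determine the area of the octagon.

25

Apply the shoelace (surveyor's) formula: 2A = Σ (x_i·y_{i+1} − x_{i+1}·y_i), indices taken mod 8.
Cross-terms: -6, -4, -4, 2, -16, -2, -14, -6  ⇒  Σ = -50
Area = |Σ|/2 = 25.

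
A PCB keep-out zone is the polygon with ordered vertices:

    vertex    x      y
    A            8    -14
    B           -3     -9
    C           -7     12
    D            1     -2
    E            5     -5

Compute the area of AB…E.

118

A→B: (8)(-9) − (-3)(-14) = -114
B→C: (-3)(12) − (-7)(-9) = -99
C→D: (-7)(-2) − (1)(12) = 2
D→E: (1)(-5) − (5)(-2) = 5
E→A: (5)(-14) − (8)(-5) = -30
Σ = -236
Area = |Σ|/2 = 118.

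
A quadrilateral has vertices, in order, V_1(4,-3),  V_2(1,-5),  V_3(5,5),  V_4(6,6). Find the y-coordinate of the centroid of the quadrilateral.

Apply the shoelace (surveyor's) formula. First the cross-terms c_i = x_i·y_{i+1} − x_{i+1}·y_i:
  -17, 30, 0, -42  ⇒  2A = -29, A = -14.5.
Then Σ (y_i + y_{i+1})·c_i = 10, so ȳ = 10 / (6·(-14.5)) = -10/87.

-10/87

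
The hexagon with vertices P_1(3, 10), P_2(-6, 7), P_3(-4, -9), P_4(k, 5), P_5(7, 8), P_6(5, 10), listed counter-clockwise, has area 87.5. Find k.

Write out the shoelace sum; only the two edges meeting at P_4 involve k:
2·Area = [((-4)·5 − k·(-9)) + (k·8 − 7·5)] + 213
       = 17·k + 158 = 175
⇒ k = 1.

1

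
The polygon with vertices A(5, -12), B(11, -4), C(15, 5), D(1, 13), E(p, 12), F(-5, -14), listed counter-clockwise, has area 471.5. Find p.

-12

Write out the shoelace sum; only the two edges meeting at E involve p:
2·Area = [(1·12 − p·13) + (p·(-14) − (-5)·12)] + 547
       = -27·p + 619 = 943
⇒ p = -12.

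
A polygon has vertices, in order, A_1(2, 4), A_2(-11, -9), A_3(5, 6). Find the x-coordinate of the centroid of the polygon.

Apply the shoelace formula. First the cross-terms c_i = x_i·y_{i+1} − x_{i+1}·y_i:
  26, -21, 8  ⇒  2A = 13, A = 6.5.
Then Σ (x_i + x_{i+1})·c_i = -52, so x̄ = -52 / (6·6.5) = -4/3.

-4/3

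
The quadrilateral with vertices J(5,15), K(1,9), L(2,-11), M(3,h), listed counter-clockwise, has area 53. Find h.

Write out the shoelace sum; only the two edges meeting at M involve h:
2·Area = [(2·h − 3·(-11)) + (3·15 − 5·h)] + 1
       = -3·h + 79 = 106
⇒ h = -9.

-9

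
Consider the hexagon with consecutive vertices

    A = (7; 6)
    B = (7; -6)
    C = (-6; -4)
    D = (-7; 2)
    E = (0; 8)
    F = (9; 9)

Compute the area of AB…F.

A→B: (7)(-6) − (7)(6) = -84
B→C: (7)(-4) − (-6)(-6) = -64
C→D: (-6)(2) − (-7)(-4) = -40
D→E: (-7)(8) − (0)(2) = -56
E→F: (0)(9) − (9)(8) = -72
F→A: (9)(6) − (7)(9) = -9
Σ = -325
Area = |Σ|/2 = 162.5.

162.5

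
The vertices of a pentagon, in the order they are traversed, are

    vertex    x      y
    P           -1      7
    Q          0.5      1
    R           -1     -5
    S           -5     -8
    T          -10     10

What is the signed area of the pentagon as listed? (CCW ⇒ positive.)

Apply the surveyor's formula: 2A = Σ (x_i·y_{i+1} − x_{i+1}·y_i), indices taken mod 5.
P→Q: (-1)(1) − (0.5)(7) = -4.5
Q→R: (0.5)(-5) − (-1)(1) = -1.5
R→S: (-1)(-8) − (-5)(-5) = -17
S→T: (-5)(10) − (-10)(-8) = -130
T→P: (-10)(7) − (-1)(10) = -60
Σ = -213
Signed area = Σ/2 = -106.5 (negative ⇒ clockwise traversal).

-106.5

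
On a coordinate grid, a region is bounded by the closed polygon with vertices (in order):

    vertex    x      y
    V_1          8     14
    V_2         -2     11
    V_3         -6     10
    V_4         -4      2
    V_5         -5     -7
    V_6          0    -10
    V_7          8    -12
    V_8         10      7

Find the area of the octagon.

309

Apply Gauss's area formula: 2A = Σ (x_i·y_{i+1} − x_{i+1}·y_i), indices taken mod 8.
Cross-terms: 116, 46, 28, 38, 50, 80, 176, 84  ⇒  Σ = 618
Area = |Σ|/2 = 309.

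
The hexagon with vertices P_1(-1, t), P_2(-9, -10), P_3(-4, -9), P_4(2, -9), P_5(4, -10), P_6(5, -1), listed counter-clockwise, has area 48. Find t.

-5

The doubled signed area Σ (x_i y_{i+1} − x_{i+1} y_i) is linear in t.
With t=0 it equals 166; the coefficient of t is 14 (from the two edges through P_1).
So 14·t + 166 = 2·48 = 96 ⇒ t = -5.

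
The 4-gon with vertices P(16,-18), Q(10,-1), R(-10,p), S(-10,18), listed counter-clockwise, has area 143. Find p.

Write out the shoelace sum; only the two edges meeting at R involve p:
2·Area = [(10·p − (-10)·(-1)) + ((-10)·18 − (-10)·p)] + 56
       = 20·p + -134 = 286
⇒ p = 21.

21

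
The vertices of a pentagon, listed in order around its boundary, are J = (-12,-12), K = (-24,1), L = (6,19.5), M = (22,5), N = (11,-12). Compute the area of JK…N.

Σ = (-300) + (-474) + (-399) + (-319) + (-276) = -1768
Area = |Σ|/2 = 884.

884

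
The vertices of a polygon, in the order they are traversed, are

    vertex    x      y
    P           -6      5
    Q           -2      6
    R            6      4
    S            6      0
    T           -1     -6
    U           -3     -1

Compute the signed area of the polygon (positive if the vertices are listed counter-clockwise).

P→Q: (-6)(6) − (-2)(5) = -26
Q→R: (-2)(4) − (6)(6) = -44
R→S: (6)(0) − (6)(4) = -24
S→T: (6)(-6) − (-1)(0) = -36
T→U: (-1)(-1) − (-3)(-6) = -17
U→P: (-3)(5) − (-6)(-1) = -21
Σ = -168
Signed area = Σ/2 = -84 (negative ⇒ clockwise traversal).

-84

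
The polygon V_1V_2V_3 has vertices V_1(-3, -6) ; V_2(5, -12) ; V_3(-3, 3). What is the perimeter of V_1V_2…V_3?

|V_1V_2| = √((8)² + (-6)²) = √100 = 10
|V_2V_3| = √((-8)² + (15)²) = √289 = 17
|V_3V_1| = √((0)² + (-9)²) = √81 = 9
Perimeter = 10 + 17 + 9 = 36.

36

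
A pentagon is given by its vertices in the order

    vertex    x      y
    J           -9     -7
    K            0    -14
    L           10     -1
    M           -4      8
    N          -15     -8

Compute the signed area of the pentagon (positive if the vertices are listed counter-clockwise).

263.5

Apply the shoelace formula: 2A = Σ (x_i·y_{i+1} − x_{i+1}·y_i), indices taken mod 5.
Σ = (126) + (140) + (76) + (152) + (33) = 527
Signed area = Σ/2 = 263.5 (positive ⇒ counter-clockwise traversal).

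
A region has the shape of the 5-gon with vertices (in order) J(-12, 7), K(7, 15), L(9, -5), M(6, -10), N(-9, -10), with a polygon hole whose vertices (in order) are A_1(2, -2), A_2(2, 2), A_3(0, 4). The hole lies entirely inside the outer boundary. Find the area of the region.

392

Outer boundary:
Apply the shoelace formula: 2A = Σ (x_i·y_{i+1} − x_{i+1}·y_i), indices taken mod 5.
Σ = (-229) + (-170) + (-60) + (-150) + (-183) = -792
Area = |Σ|/2 = 396.
Hole:
Σ = (8) + (8) + (-8) = 8
Area = |Σ|/2 = 4.
Net area = 396 − 4 = 392.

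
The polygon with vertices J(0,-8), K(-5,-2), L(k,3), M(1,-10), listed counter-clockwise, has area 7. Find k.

-10

The doubled signed area Σ (x_i y_{i+1} − x_{i+1} y_i) is linear in k.
With k=0 it equals -66; the coefficient of k is -8 (from the two edges through L).
So -8·k + -66 = 2·7 = 14 ⇒ k = -10.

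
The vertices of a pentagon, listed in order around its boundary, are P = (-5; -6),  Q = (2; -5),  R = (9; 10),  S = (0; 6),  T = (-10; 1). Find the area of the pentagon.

Apply the surveyor's formula: 2A = Σ (x_i·y_{i+1} − x_{i+1}·y_i), indices taken mod 5.
Cross-terms: 37, 65, 54, 60, 65  ⇒  Σ = 281
Area = |Σ|/2 = 140.5.

140.5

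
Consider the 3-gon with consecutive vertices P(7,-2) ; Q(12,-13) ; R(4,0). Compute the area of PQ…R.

P→Q: (7)(-13) − (12)(-2) = -67
Q→R: (12)(0) − (4)(-13) = 52
R→P: (4)(-2) − (7)(0) = -8
Σ = -23
Area = |Σ|/2 = 11.5.

11.5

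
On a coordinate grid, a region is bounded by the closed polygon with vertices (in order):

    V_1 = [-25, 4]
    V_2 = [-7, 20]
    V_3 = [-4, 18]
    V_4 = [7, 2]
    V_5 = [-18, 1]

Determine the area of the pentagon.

Cross-terms: -472, -46, -134, 43, -47  ⇒  Σ = -656
Area = |Σ|/2 = 328.

328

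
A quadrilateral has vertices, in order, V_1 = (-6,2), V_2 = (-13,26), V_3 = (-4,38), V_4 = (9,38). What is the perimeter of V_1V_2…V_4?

92

|V_1V_2| = √((-7)² + (24)²) = √625 = 25
|V_2V_3| = √((9)² + (12)²) = √225 = 15
|V_3V_4| = √((13)² + (0)²) = √169 = 13
|V_4V_1| = √((-15)² + (-36)²) = √1521 = 39
Perimeter = 25 + 15 + 13 + 39 = 92.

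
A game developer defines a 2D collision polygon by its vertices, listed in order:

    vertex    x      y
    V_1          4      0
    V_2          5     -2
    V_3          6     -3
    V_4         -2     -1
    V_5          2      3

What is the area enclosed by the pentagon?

Σ = (-8) + (-3) + (-12) + (-4) + (-12) = -39
Area = |Σ|/2 = 19.5.

19.5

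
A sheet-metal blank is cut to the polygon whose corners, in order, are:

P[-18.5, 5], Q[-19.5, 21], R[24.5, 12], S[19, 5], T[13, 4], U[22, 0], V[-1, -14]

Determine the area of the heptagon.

Apply the shoelace formula: 2A = Σ (x_i·y_{i+1} − x_{i+1}·y_i), indices taken mod 7.
Σ = (-291) + (-748.5) + (-105.5) + (11) + (-88) + (-308) + (-264) = -1794
Area = |Σ|/2 = 897.

897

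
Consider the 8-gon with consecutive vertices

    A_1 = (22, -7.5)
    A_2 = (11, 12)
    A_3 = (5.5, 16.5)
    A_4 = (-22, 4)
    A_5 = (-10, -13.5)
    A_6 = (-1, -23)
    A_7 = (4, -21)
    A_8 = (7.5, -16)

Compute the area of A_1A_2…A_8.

951.375

Apply the shoelace formula: 2A = Σ (x_i·y_{i+1} − x_{i+1}·y_i), indices taken mod 8.
Cross-terms: 346.5, 115.5, 385, 337, 216.5, 113, 93.5, 295.75  ⇒  Σ = 1902.75
Area = |Σ|/2 = 951.375.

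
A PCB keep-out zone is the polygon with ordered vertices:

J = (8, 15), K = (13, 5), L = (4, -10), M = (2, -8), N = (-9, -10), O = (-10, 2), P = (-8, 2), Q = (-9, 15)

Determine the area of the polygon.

444

Apply the shoelace (surveyor's) formula: 2A = Σ (x_i·y_{i+1} − x_{i+1}·y_i), indices taken mod 8.
Σ = (-155) + (-150) + (-12) + (-92) + (-118) + (-4) + (-102) + (-255) = -888
Area = |Σ|/2 = 444.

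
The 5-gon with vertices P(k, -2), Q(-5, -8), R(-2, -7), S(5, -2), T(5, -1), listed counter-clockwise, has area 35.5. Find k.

The doubled signed area Σ (x_i y_{i+1} − x_{i+1} y_i) is linear in k.
With k=0 it equals 43; the coefficient of k is -7 (from the two edges through P).
So -7·k + 43 = 2·35.5 = 71 ⇒ k = -4.

-4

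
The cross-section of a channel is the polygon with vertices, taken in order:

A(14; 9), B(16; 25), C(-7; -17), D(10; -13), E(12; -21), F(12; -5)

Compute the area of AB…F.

343

A→B: (14)(25) − (16)(9) = 206
B→C: (16)(-17) − (-7)(25) = -97
C→D: (-7)(-13) − (10)(-17) = 261
D→E: (10)(-21) − (12)(-13) = -54
E→F: (12)(-5) − (12)(-21) = 192
F→A: (12)(9) − (14)(-5) = 178
Σ = 686
Area = |Σ|/2 = 343.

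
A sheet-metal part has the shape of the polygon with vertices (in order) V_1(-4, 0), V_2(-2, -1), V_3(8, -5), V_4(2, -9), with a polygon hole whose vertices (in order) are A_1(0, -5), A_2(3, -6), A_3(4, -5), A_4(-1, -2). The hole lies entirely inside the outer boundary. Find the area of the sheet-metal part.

30

Outer boundary:
V_1→V_2: (-4)(-1) − (-2)(0) = 4
V_2→V_3: (-2)(-5) − (8)(-1) = 18
V_3→V_4: (8)(-9) − (2)(-5) = -62
V_4→V_1: (2)(0) − (-4)(-9) = -36
Σ = -76
Area = |Σ|/2 = 38.
Hole:
Apply the surveyor's formula: 2A = Σ (x_i·y_{i+1} − x_{i+1}·y_i), indices taken mod 4.
Cross-terms: 15, 9, -13, 5  ⇒  Σ = 16
Area = |Σ|/2 = 8.
Net area = 38 − 8 = 30.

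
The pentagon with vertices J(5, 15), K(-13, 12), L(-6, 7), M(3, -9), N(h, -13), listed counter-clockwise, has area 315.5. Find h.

14

Write out the shoelace sum; only the two edges meeting at N involve h:
2·Area = [(3·(-13) − h·(-9)) + (h·15 − 5·(-13))] + 269
       = 24·h + 295 = 631
⇒ h = 14.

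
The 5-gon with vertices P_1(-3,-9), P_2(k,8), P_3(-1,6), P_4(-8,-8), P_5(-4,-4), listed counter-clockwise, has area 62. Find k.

Write out the shoelace sum; only the two edges meeting at P_2 involve k:
2·Area = [((-3)·8 − k·(-9)) + (k·6 − (-1)·8)] + 80
       = 15·k + 64 = 124
⇒ k = 4.

4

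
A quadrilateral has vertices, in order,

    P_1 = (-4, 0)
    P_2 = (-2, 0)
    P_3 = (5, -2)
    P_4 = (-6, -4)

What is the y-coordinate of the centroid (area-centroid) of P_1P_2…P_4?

-62/33

Apply the shoelace (surveyor's) formula. First the cross-terms c_i = x_i·y_{i+1} − x_{i+1}·y_i:
  0, 4, -32, -16  ⇒  2A = -44, A = -22.
Then Σ (y_i + y_{i+1})·c_i = 248, so ȳ = 248 / (6·(-22)) = -62/33.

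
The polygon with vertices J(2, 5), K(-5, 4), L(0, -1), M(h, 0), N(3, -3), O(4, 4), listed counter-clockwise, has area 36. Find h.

The doubled signed area Σ (x_i y_{i+1} − x_{i+1} y_i) is linear in h.
With h=0 it equals 74; the coefficient of h is -2 (from the two edges through M).
So -2·h + 74 = 2·36 = 72 ⇒ h = 1.

1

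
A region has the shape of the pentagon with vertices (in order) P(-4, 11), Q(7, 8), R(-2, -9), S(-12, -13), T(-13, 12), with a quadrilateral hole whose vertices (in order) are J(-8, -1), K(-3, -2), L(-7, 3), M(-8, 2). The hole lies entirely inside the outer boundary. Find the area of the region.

Outer boundary:
Apply the shoelace formula: 2A = Σ (x_i·y_{i+1} − x_{i+1}·y_i), indices taken mod 5.
Cross-terms: -109, -47, -82, -313, -95  ⇒  Σ = -646
Area = |Σ|/2 = 323.
Hole:
Apply the shoelace formula: 2A = Σ (x_i·y_{i+1} − x_{i+1}·y_i), indices taken mod 4.
Σ = (13) + (-23) + (10) + (24) = 24
Area = |Σ|/2 = 12.
Net area = 323 − 12 = 311.

311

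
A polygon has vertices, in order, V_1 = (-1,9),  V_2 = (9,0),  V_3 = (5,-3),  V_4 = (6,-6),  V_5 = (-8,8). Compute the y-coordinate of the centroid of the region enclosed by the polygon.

Apply the surveyor's formula. First the cross-terms c_i = x_i·y_{i+1} − x_{i+1}·y_i:
  -81, -27, -12, 0, -64  ⇒  2A = -184, A = -92.
Then Σ (y_i + y_{i+1})·c_i = -1628, so ȳ = -1628 / (6·(-92)) = 407/138.

407/138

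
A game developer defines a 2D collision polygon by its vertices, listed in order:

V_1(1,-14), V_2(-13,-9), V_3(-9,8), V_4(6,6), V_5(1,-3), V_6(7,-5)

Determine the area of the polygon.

Apply the shoelace (surveyor's) formula: 2A = Σ (x_i·y_{i+1} − x_{i+1}·y_i), indices taken mod 6.
Σ = (-191) + (-185) + (-102) + (-24) + (16) + (-93) = -579
Area = |Σ|/2 = 289.5.

289.5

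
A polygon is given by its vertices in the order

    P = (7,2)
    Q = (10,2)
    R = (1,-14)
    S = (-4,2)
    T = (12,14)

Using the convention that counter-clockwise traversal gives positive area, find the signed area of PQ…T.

Apply the shoelace (surveyor's) formula: 2A = Σ (x_i·y_{i+1} − x_{i+1}·y_i), indices taken mod 5.
Cross-terms: -6, -142, -54, -80, -74  ⇒  Σ = -356
Signed area = Σ/2 = -178 (negative ⇒ clockwise traversal).

-178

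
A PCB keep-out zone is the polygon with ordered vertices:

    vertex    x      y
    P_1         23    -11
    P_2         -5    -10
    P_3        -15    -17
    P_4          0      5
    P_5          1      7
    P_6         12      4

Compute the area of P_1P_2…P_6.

Cross-terms: -285, -65, -75, -5, -80, -224  ⇒  Σ = -734
Area = |Σ|/2 = 367.

367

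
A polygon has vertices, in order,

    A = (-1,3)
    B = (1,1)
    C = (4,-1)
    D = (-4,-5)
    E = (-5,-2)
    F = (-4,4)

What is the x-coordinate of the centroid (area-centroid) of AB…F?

-70/43

Apply Gauss's area formula. First the cross-terms c_i = x_i·y_{i+1} − x_{i+1}·y_i:
  -4, -5, -24, -17, -28, -8  ⇒  2A = -86, A = -43.
Then Σ (x_i + x_{i+1})·c_i = 420, so x̄ = 420 / (6·(-43)) = -70/43.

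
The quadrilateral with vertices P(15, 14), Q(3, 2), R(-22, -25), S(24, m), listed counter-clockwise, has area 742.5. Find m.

-16

Write out the shoelace sum; only the two edges meeting at S involve m:
2·Area = [((-22)·m − 24·(-25)) + (24·14 − 15·m)] + -43
       = -37·m + 893 = 1485
⇒ m = -16.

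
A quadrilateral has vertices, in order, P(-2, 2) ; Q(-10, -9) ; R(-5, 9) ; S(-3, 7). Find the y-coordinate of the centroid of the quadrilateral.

Apply the shoelace (surveyor's) formula. First the cross-terms c_i = x_i·y_{i+1} − x_{i+1}·y_i:
  38, -135, -8, 8  ⇒  2A = -97, A = -48.5.
Then Σ (y_i + y_{i+1})·c_i = -322, so ȳ = -322 / (6·(-48.5)) = 322/291.

322/291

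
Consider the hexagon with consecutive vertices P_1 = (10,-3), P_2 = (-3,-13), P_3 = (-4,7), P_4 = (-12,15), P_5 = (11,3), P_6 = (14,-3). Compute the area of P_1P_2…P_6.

Cross-terms: -139, -73, 24, -201, -75, -12  ⇒  Σ = -476
Area = |Σ|/2 = 238.

238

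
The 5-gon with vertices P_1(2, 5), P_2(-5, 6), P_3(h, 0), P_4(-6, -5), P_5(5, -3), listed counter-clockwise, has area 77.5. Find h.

-4

Write out the shoelace sum; only the two edges meeting at P_3 involve h:
2·Area = [((-5)·0 − h·6) + (h·(-5) − (-6)·0)] + 111
       = -11·h + 111 = 155
⇒ h = -4.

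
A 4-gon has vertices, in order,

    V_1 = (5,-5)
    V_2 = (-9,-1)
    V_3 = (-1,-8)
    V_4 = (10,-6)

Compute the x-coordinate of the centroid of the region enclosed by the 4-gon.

-4/29

Apply the shoelace formula. First the cross-terms c_i = x_i·y_{i+1} − x_{i+1}·y_i:
  -50, 71, 86, -20  ⇒  2A = 87, A = 43.5.
Then Σ (x_i + x_{i+1})·c_i = -36, so x̄ = -36 / (6·43.5) = -4/29.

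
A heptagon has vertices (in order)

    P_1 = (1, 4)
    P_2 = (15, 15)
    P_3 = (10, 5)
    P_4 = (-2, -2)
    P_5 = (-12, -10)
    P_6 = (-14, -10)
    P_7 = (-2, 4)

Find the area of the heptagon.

121

Apply Gauss's area formula: 2A = Σ (x_i·y_{i+1} − x_{i+1}·y_i), indices taken mod 7.
Σ = (-45) + (-75) + (-10) + (-4) + (-20) + (-76) + (-12) = -242
Area = |Σ|/2 = 121.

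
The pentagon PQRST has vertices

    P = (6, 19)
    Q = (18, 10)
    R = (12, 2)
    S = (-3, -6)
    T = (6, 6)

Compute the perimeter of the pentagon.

|PQ| = √((12)² + (-9)²) = √225 = 15
|QR| = √((-6)² + (-8)²) = √100 = 10
|RS| = √((-15)² + (-8)²) = √289 = 17
|ST| = √((9)² + (12)²) = √225 = 15
|TP| = √((0)² + (13)²) = √169 = 13
Perimeter = 15 + 10 + 17 + 15 + 13 = 70.

70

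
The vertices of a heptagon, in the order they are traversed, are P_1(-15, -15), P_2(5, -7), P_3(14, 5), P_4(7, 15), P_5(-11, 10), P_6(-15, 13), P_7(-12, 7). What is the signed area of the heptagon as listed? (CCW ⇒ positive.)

528

Apply the shoelace (surveyor's) formula: 2A = Σ (x_i·y_{i+1} − x_{i+1}·y_i), indices taken mod 7.
Σ = (180) + (123) + (175) + (235) + (7) + (51) + (285) = 1056
Signed area = Σ/2 = 528 (positive ⇒ counter-clockwise traversal).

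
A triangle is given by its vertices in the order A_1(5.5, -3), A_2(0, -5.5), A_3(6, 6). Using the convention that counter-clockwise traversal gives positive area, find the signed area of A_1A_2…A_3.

-24.125

A_1→A_2: (5.5)(-5.5) − (0)(-3) = -30.25
A_2→A_3: (0)(6) − (6)(-5.5) = 33
A_3→A_1: (6)(-3) − (5.5)(6) = -51
Σ = -48.25
Signed area = Σ/2 = -24.125 (negative ⇒ clockwise traversal).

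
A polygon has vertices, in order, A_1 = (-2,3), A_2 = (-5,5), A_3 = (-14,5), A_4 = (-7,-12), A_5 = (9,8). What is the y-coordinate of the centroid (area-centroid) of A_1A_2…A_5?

Apply the surveyor's formula. First the cross-terms c_i = x_i·y_{i+1} − x_{i+1}·y_i:
  5, 45, 203, 52, 43  ⇒  2A = 348, A = 174.
Then Σ (y_i + y_{i+1})·c_i = -666, so ȳ = -666 / (6·174) = -37/58.

-37/58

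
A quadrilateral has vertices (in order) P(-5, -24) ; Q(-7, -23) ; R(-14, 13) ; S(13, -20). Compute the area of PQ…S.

Apply Gauss's area formula: 2A = Σ (x_i·y_{i+1} − x_{i+1}·y_i), indices taken mod 4.
Cross-terms: -53, -413, 111, -412  ⇒  Σ = -767
Area = |Σ|/2 = 383.5.

383.5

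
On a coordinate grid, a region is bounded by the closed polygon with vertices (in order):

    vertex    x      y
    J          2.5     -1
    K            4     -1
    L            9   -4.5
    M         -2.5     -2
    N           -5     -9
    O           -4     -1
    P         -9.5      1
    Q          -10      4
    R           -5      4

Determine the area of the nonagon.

Apply the shoelace formula: 2A = Σ (x_i·y_{i+1} − x_{i+1}·y_i), indices taken mod 9.
Σ = (1.5) + (-9) + (-29.25) + (12.5) + (-31) + (-13.5) + (-28) + (-20) + (-5) = -121.75
Area = |Σ|/2 = 60.875.

60.875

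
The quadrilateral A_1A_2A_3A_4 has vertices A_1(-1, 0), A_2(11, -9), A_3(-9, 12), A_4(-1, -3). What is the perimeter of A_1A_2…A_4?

|A_1A_2| = √((12)² + (-9)²) = √225 = 15
|A_2A_3| = √((-20)² + (21)²) = √841 = 29
|A_3A_4| = √((8)² + (-15)²) = √289 = 17
|A_4A_1| = √((0)² + (3)²) = √9 = 3
Perimeter = 15 + 29 + 17 + 3 = 64.

64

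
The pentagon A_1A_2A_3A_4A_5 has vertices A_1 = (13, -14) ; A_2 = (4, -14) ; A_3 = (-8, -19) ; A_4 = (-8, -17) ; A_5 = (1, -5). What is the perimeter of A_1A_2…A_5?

|A_1A_2| = √((-9)² + (0)²) = √81 = 9
|A_2A_3| = √((-12)² + (-5)²) = √169 = 13
|A_3A_4| = √((0)² + (2)²) = √4 = 2
|A_4A_5| = √((9)² + (12)²) = √225 = 15
|A_5A_1| = √((12)² + (-9)²) = √225 = 15
Perimeter = 9 + 13 + 2 + 15 + 15 = 54.

54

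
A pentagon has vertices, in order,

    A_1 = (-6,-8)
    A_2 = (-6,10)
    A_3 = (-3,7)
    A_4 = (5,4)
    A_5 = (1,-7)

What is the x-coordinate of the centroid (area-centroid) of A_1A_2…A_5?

-1.7265625

Apply the shoelace (surveyor's) formula. First the cross-terms c_i = x_i·y_{i+1} − x_{i+1}·y_i:
  -108, -12, -47, -39, -50  ⇒  2A = -256, A = -128.
Then Σ (x_i + x_{i+1})·c_i = 1326, so x̄ = 1326 / (6·(-128)) = -1.7265625.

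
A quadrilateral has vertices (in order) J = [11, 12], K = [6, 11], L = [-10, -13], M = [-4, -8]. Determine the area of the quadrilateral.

74.5

Apply the shoelace (surveyor's) formula: 2A = Σ (x_i·y_{i+1} − x_{i+1}·y_i), indices taken mod 4.
J→K: (11)(11) − (6)(12) = 49
K→L: (6)(-13) − (-10)(11) = 32
L→M: (-10)(-8) − (-4)(-13) = 28
M→J: (-4)(12) − (11)(-8) = 40
Σ = 149
Area = |Σ|/2 = 74.5.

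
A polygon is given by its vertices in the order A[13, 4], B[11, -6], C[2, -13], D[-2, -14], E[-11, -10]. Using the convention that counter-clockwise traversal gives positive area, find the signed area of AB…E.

Apply Gauss's area formula: 2A = Σ (x_i·y_{i+1} − x_{i+1}·y_i), indices taken mod 5.
Σ = (-122) + (-131) + (-54) + (-134) + (86) = -355
Signed area = Σ/2 = -177.5 (negative ⇒ clockwise traversal).

-177.5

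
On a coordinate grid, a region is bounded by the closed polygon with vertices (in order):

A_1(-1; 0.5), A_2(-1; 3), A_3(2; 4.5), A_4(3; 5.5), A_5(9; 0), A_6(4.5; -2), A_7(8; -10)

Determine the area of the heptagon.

Apply the shoelace (surveyor's) formula: 2A = Σ (x_i·y_{i+1} − x_{i+1}·y_i), indices taken mod 7.
Σ = (-2.5) + (-10.5) + (-2.5) + (-49.5) + (-18) + (-29) + (-6) = -118
Area = |Σ|/2 = 59.

59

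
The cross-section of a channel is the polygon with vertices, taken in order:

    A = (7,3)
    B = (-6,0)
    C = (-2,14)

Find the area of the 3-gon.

Apply the shoelace formula: 2A = Σ (x_i·y_{i+1} − x_{i+1}·y_i), indices taken mod 3.
Σ = (18) + (-84) + (-104) = -170
Area = |Σ|/2 = 85.

85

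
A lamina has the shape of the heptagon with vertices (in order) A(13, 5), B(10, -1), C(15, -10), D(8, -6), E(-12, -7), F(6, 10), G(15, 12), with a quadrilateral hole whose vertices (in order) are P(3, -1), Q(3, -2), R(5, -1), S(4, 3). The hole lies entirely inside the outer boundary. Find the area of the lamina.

Outer boundary:
Cross-terms: -63, -85, -10, -128, -78, -78, -81  ⇒  Σ = -523
Area = |Σ|/2 = 261.5.
Hole:
Apply the shoelace formula: 2A = Σ (x_i·y_{i+1} − x_{i+1}·y_i), indices taken mod 4.
P→Q: (3)(-2) − (3)(-1) = -3
Q→R: (3)(-1) − (5)(-2) = 7
R→S: (5)(3) − (4)(-1) = 19
S→P: (4)(-1) − (3)(3) = -13
Σ = 10
Area = |Σ|/2 = 5.
Net area = 261.5 − 5 = 256.5.

256.5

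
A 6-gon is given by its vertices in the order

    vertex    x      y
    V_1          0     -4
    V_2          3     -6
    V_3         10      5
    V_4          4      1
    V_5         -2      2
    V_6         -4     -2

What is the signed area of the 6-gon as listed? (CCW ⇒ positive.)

Apply the shoelace (surveyor's) formula: 2A = Σ (x_i·y_{i+1} − x_{i+1}·y_i), indices taken mod 6.
Σ = (12) + (75) + (-10) + (10) + (12) + (16) = 115
Signed area = Σ/2 = 57.5 (positive ⇒ counter-clockwise traversal).

57.5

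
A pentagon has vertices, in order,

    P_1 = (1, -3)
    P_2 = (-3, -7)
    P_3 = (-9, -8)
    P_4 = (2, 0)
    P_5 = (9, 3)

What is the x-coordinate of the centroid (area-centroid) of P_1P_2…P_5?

Apply the shoelace formula. First the cross-terms c_i = x_i·y_{i+1} − x_{i+1}·y_i:
  -16, -39, 16, 6, -30  ⇒  2A = -63, A = -31.5.
Then Σ (x_i + x_{i+1})·c_i = 154, so x̄ = 154 / (6·(-31.5)) = -22/27.

-22/27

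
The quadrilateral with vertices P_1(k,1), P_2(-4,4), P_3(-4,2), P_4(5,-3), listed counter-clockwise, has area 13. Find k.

1

The doubled signed area Σ (x_i y_{i+1} − x_{i+1} y_i) is linear in k.
With k=0 it equals 19; the coefficient of k is 7 (from the two edges through P_1).
So 7·k + 19 = 2·13 = 26 ⇒ k = 1.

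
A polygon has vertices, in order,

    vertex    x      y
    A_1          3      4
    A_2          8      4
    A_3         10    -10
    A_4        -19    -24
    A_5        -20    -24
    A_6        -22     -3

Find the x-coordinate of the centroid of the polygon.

-1123/163

Apply the surveyor's formula. First the cross-terms c_i = x_i·y_{i+1} − x_{i+1}·y_i:
  -20, -120, -430, -24, -468, -79  ⇒  2A = -1141, A = -570.5.
Then Σ (x_i + x_{i+1})·c_i = 23583, so x̄ = 23583 / (6·(-570.5)) = -1123/163.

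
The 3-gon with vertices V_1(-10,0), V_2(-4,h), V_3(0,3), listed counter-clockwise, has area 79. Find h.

-14

The doubled signed area Σ (x_i y_{i+1} − x_{i+1} y_i) is linear in h.
With h=0 it equals 18; the coefficient of h is -10 (from the two edges through V_2).
So -10·h + 18 = 2·79 = 158 ⇒ h = -14.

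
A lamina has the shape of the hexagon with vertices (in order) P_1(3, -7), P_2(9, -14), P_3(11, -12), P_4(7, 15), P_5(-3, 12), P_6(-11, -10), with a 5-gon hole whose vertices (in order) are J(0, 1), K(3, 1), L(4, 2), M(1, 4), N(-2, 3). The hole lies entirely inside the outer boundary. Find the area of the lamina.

346

Outer boundary:
Cross-terms: 21, 46, 249, 129, 162, 107  ⇒  Σ = 714
Area = |Σ|/2 = 357.
Hole:
Apply the shoelace formula: 2A = Σ (x_i·y_{i+1} − x_{i+1}·y_i), indices taken mod 5.
J→K: (0)(1) − (3)(1) = -3
K→L: (3)(2) − (4)(1) = 2
L→M: (4)(4) − (1)(2) = 14
M→N: (1)(3) − (-2)(4) = 11
N→J: (-2)(1) − (0)(3) = -2
Σ = 22
Area = |Σ|/2 = 11.
Net area = 357 − 11 = 346.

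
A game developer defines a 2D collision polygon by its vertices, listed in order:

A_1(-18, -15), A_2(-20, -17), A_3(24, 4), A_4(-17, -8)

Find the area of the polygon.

Apply the shoelace (surveyor's) formula: 2A = Σ (x_i·y_{i+1} − x_{i+1}·y_i), indices taken mod 4.
Σ = (6) + (328) + (-124) + (111) = 321
Area = |Σ|/2 = 160.5.

160.5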